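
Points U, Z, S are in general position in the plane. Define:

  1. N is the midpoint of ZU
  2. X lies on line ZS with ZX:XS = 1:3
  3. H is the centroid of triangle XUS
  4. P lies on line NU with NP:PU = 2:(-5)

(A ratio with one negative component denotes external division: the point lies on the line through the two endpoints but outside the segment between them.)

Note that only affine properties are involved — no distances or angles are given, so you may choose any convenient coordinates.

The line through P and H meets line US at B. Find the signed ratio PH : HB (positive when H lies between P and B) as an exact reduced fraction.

PH:HB = 7/3

Set U = (0, 0), Z = (1, 0), S = (0, 1); any affine frame gives the same invariant.
1. N is the midpoint of ZU ⇒ N = (1/2, 0)
2. X lies on line ZS with ZX:XS = 1:3 ⇒ X = (3/4, 1/4)
3. H is the centroid of triangle XUS ⇒ H = (1/4, 5/12)
4. P lies on line NU with NP:PU = 2:(-5) ⇒ P = (5/6, 0)
line PH meets US at B = (0, 25/42)
H = P + t·(B−P) with t = 7/10, so PH:HB = 7/10:3/10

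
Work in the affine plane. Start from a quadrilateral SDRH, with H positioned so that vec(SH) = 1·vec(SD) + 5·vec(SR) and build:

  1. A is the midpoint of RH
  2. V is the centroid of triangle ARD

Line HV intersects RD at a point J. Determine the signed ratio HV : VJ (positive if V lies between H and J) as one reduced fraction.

HV:VJ = 5

Choose coordinates S = (0, 0), D = (1, 0), R = (0, 1), H = (1, 5).
1. A is the midpoint of RH ⇒ A = (1/2, 3)
2. V is the centroid of triangle ARD ⇒ V = (1/2, 4/3)
line HV meets RD at J = (2/5, 3/5)
V = H + t·(J−H) with t = 5/6, so HV:VJ = 5/6:1/6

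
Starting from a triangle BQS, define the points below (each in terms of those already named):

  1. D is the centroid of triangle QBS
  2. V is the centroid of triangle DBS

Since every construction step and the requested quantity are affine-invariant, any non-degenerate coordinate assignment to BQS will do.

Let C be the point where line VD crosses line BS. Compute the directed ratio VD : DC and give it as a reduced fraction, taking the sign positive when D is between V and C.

Assign B = (0, 0), Q = (1, 0), S = (0, 1) — the answer is frame-independent, so this choice is without loss of generality.
1. D is the centroid of triangle QBS ⇒ D = (1/3, 1/3)
2. V is the centroid of triangle DBS ⇒ V = (1/9, 4/9)
line VD meets BS at C = (0, 1/2)
D = V + t·(C−V) with t = -2, so VD:DC = -2:3

VD:DC = -2/3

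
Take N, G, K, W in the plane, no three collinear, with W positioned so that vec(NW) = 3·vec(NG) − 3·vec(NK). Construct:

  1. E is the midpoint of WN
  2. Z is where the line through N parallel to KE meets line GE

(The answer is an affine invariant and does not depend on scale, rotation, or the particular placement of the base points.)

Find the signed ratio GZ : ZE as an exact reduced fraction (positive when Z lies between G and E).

GZ:ZE = -5/3

Assign N = (0, 0), G = (1, 0), K = (0, 1), W = (3, -3) — the answer is frame-independent, so this choice is without loss of generality.
1. E is the midpoint of WN ⇒ E = (3/2, -3/2)
2. Z is where the line through N parallel to KE meets line GE ⇒ Z = (9/4, -15/4)
Z = G + t·(E−G) with t = 5/2, so GZ:ZE = t:(1−t) = 5/2:-3/2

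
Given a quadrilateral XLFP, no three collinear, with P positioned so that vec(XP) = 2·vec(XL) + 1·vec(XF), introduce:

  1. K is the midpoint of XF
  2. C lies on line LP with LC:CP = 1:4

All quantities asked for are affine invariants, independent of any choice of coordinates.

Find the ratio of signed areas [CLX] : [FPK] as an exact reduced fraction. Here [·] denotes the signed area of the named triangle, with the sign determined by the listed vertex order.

Assign X = (0, 0), L = (1, 0), F = (0, 1), P = (2, 1) — the answer is frame-independent, so this choice is without loss of generality.
1. K is the midpoint of XF ⇒ K = (0, 1/2)
2. C lies on line LP with LC:CP = 1:4 ⇒ C = (6/5, 1/5)
2·[CLX] = -1/5, 2·[FPK] = -1
[CLX]:[FPK] = -1/5:-1 = 1/5

[CLX]:[FPK] = 1/5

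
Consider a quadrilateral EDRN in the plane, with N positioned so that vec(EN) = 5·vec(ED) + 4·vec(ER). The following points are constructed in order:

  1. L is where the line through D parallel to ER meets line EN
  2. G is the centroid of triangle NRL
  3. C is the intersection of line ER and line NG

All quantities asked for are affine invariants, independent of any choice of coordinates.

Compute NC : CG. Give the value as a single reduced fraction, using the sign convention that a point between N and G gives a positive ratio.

NC:CG = -5/2

Assign E = (0, 0), D = (1, 0), R = (0, 1), N = (5, 4) — the answer is frame-independent, so this choice is without loss of generality.
1. L is where the line through D parallel to ER meets line EN ⇒ L = (1, 4/5)
2. G is the centroid of triangle NRL ⇒ G = (2, 29/15)
3. C is the intersection of line ER and line NG ⇒ C = (0, 5/9)
C = N + t·(G−N) with t = 5/3, so NC:CG = t:(1−t) = 5/3:-2/3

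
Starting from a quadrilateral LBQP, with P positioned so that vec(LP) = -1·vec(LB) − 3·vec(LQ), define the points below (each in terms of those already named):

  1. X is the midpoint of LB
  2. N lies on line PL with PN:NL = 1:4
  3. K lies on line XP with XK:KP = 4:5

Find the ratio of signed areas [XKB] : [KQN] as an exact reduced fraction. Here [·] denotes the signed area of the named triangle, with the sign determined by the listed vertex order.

[XKB]:[KQN] = 20/39

Work in coordinates with L = (0, 0), B = (1, 0), Q = (0, 1), P = (-1, -3).
1. X is the midpoint of LB ⇒ X = (1/2, 0)
2. N lies on line PL with PN:NL = 1:4 ⇒ N = (-4/5, -12/5)
3. K lies on line XP with XK:KP = 4:5 ⇒ K = (-1/6, -4/3)
2·[XKB] = 2/3, 2·[KQN] = 13/10
[XKB]:[KQN] = 2/3:13/10 = 20/39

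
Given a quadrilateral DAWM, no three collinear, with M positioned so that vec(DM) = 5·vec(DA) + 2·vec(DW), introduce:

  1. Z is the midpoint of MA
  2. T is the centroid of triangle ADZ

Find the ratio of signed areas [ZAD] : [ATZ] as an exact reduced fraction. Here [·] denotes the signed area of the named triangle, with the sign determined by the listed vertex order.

[ZAD]:[ATZ] = 3

Work in coordinates with D = (0, 0), A = (1, 0), W = (0, 1), M = (5, 2).
1. Z is the midpoint of MA ⇒ Z = (3, 1)
2. T is the centroid of triangle ADZ ⇒ T = (4/3, 1/3)
2·[ZAD] = -1, 2·[ATZ] = -1/3
[ZAD]:[ATZ] = -1:-1/3 = 3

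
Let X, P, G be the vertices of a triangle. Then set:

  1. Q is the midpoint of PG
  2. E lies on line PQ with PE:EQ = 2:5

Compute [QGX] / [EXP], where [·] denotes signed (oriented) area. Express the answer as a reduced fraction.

[QGX]:[EXP] = 7/2

Choose coordinates X = (0, 0), P = (1, 0), G = (0, 1).
1. Q is the midpoint of PG ⇒ Q = (1/2, 1/2)
2. E lies on line PQ with PE:EQ = 2:5 ⇒ E = (6/7, 1/7)
2·[QGX] = 1/2, 2·[EXP] = 1/7
[QGX]:[EXP] = 1/2:1/7 = 7/2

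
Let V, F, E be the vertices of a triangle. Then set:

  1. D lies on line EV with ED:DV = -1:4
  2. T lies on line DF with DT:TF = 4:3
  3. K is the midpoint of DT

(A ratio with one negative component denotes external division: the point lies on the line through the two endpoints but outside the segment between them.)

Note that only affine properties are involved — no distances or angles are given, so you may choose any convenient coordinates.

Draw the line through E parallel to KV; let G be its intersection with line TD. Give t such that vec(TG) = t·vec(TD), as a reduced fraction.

Choose coordinates V = (0, 0), F = (1, 0), E = (0, 1).
1. D lies on line EV with ED:DV = -1:4 ⇒ D = (0, 4/3)
2. T lies on line DF with DT:TF = 4:3 ⇒ T = (4/7, 4/7)
3. K is the midpoint of DT ⇒ K = (2/7, 20/21)
through E parallel to KV: direction (-2/7, -20/21); meets TD at G = (1/14, 26/21)
G = T + t·(D−T) with t = 7/8

t = 7/8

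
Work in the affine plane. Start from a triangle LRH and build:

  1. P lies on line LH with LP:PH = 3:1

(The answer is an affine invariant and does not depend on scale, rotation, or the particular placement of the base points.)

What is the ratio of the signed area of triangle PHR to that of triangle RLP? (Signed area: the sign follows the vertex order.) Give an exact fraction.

Set L = (0, 0), R = (1, 0), H = (0, 1); any affine frame gives the same invariant.
1. P lies on line LH with LP:PH = 3:1 ⇒ P = (0, 3/4)
2·[PHR] = -1/4, 2·[RLP] = -3/4
[PHR]:[RLP] = -1/4:-3/4 = 1/3

[PHR]:[RLP] = 1/3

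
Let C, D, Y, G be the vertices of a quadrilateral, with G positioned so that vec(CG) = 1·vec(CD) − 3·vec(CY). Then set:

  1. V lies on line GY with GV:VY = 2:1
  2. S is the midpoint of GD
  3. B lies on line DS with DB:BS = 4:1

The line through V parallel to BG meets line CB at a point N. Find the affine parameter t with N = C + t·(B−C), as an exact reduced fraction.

t = 1/3

Work in coordinates with C = (0, 0), D = (1, 0), Y = (0, 1), G = (1, -3).
1. V lies on line GY with GV:VY = 2:1 ⇒ V = (1/3, -1/3)
2. S is the midpoint of GD ⇒ S = (1, -3/2)
3. B lies on line DS with DB:BS = 4:1 ⇒ B = (1, -6/5)
through V parallel to BG: direction (0, -9/5); meets CB at N = (1/3, -2/5)
N = C + t·(B−C) with t = 1/3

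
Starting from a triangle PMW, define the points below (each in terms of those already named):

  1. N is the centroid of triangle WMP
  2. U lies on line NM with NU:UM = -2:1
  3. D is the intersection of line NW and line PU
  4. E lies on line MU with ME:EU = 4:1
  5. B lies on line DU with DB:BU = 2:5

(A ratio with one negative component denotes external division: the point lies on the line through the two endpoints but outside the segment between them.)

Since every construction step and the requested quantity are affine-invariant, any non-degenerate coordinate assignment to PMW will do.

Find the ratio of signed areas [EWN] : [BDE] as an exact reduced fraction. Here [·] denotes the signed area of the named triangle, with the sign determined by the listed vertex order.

[EWN]:[BDE] = -189/4

Set P = (0, 0), M = (1, 0), W = (0, 1); any affine frame gives the same invariant.
1. N is the centroid of triangle WMP ⇒ N = (1/3, 1/3)
2. U lies on line NM with NU:UM = -2:1 ⇒ U = (5/3, -1/3)
3. D is the intersection of line NW and line PU ⇒ D = (5/9, -1/9)
4. E lies on line MU with ME:EU = 4:1 ⇒ E = (23/15, -4/15)
5. B lies on line DU with DB:BU = 2:5 ⇒ B = (55/63, -11/63)
2·[EWN] = 3/5, 2·[BDE] = -4/315
[EWN]:[BDE] = 3/5:-4/315 = -189/4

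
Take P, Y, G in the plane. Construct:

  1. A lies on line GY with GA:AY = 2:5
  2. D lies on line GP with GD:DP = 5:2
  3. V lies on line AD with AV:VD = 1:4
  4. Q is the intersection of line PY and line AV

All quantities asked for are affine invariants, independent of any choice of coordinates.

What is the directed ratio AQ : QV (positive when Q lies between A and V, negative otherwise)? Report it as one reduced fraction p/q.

AQ:QV = -25/22

Work in coordinates with P = (0, 0), Y = (1, 0), G = (0, 1).
1. A lies on line GY with GA:AY = 2:5 ⇒ A = (2/7, 5/7)
2. D lies on line GP with GD:DP = 5:2 ⇒ D = (0, 2/7)
3. V lies on line AD with AV:VD = 1:4 ⇒ V = (8/35, 22/35)
4. Q is the intersection of line PY and line AV ⇒ Q = (-4/21, 0)
Q = A + t·(V−A) with t = 25/3, so AQ:QV = t:(1−t) = 25/3:-22/3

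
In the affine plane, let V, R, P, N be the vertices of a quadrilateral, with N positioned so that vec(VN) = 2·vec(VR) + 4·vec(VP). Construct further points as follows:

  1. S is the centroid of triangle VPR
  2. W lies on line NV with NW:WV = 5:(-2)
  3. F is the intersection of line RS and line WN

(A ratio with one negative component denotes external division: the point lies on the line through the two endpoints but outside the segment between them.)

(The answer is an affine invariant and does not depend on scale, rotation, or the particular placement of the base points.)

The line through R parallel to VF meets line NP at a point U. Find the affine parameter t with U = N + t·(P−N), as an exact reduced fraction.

t = -2

Assign V = (0, 0), R = (1, 0), P = (0, 1), N = (2, 4) — the answer is frame-independent, so this choice is without loss of generality.
1. S is the centroid of triangle VPR ⇒ S = (1/3, 1/3)
2. W lies on line NV with NW:WV = 5:(-2) ⇒ W = (-4/3, -8/3)
3. F is the intersection of line RS and line WN ⇒ F = (1/5, 2/5)
through R parallel to VF: direction (1/5, 2/5); meets NP at U = (6, 10)
U = N + t·(P−N) with t = -2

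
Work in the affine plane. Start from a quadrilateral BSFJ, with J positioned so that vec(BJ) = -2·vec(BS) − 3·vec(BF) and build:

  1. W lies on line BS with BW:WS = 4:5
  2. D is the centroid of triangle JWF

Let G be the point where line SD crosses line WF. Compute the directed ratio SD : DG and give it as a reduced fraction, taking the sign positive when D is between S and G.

Work in coordinates with B = (0, 0), S = (1, 0), F = (0, 1), J = (-2, -3).
1. W lies on line BS with BW:WS = 4:5 ⇒ W = (4/9, 0)
2. D is the centroid of triangle JWF ⇒ D = (-14/27, -2/3)
line SD meets WF at G = (236/441, -10/49)
D = S + t·(G−S) with t = 49/15, so SD:DG = 49/15:-34/15

SD:DG = -49/34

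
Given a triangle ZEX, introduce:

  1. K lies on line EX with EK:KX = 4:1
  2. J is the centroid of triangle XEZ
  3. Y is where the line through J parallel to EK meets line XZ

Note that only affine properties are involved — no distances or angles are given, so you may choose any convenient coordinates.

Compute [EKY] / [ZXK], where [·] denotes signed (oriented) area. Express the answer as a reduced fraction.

[EKY]:[ZXK] = -4/3

Work in coordinates with Z = (0, 0), E = (1, 0), X = (0, 1).
1. K lies on line EX with EK:KX = 4:1 ⇒ K = (1/5, 4/5)
2. J is the centroid of triangle XEZ ⇒ J = (1/3, 1/3)
3. Y is where the line through J parallel to EK meets line XZ ⇒ Y = (0, 2/3)
2·[EKY] = 4/15, 2·[ZXK] = -1/5
[EKY]:[ZXK] = 4/15:-1/5 = -4/3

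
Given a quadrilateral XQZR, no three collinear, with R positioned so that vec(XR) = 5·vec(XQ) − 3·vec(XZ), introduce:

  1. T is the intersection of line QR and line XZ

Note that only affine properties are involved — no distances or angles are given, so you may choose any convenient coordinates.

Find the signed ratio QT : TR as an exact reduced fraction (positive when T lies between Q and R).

Set X = (0, 0), Q = (1, 0), Z = (0, 1), R = (5, -3); any affine frame gives the same invariant.
1. T is the intersection of line QR and line XZ ⇒ T = (0, 3/4)
T = Q + t·(R−Q) with t = -1/4, so QT:TR = t:(1−t) = -1/4:5/4

QT:TR = -1/5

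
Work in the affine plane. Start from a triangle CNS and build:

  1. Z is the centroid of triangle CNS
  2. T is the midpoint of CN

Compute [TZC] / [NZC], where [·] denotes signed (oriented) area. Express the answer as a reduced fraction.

[TZC]:[NZC] = 1/2

Set C = (0, 0), N = (1, 0), S = (0, 1); any affine frame gives the same invariant.
1. Z is the centroid of triangle CNS ⇒ Z = (1/3, 1/3)
2. T is the midpoint of CN ⇒ T = (1/2, 0)
2·[TZC] = 1/6, 2·[NZC] = 1/3
[TZC]:[NZC] = 1/6:1/3 = 1/2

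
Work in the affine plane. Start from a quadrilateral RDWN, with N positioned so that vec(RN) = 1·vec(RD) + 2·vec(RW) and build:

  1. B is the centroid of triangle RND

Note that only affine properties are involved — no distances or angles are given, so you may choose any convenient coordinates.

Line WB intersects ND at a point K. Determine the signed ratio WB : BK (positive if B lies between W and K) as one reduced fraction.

Work in coordinates with R = (0, 0), D = (1, 0), W = (0, 1), N = (1, 2).
1. B is the centroid of triangle RND ⇒ B = (2/3, 2/3)
line WB meets ND at K = (1, 1/2)
B = W + t·(K−W) with t = 2/3, so WB:BK = 2/3:1/3

WB:BK = 2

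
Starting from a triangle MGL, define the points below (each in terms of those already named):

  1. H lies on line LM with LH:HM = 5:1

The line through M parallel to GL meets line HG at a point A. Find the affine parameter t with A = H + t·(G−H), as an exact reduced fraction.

Work in coordinates with M = (0, 0), G = (1, 0), L = (0, 1).
1. H lies on line LM with LH:HM = 5:1 ⇒ H = (0, 1/6)
through M parallel to GL: direction (-1, 1); meets HG at A = (-1/5, 1/5)
A = H + t·(G−H) with t = -1/5

t = -1/5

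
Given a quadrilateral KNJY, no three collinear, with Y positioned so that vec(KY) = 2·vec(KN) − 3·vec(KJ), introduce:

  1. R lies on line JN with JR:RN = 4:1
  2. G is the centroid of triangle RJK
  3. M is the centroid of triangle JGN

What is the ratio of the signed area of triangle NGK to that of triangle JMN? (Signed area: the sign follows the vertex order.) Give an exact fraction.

[NGK]:[JMN] = 18/5

Set K = (0, 0), N = (1, 0), J = (0, 1), Y = (2, -3); any affine frame gives the same invariant.
1. R lies on line JN with JR:RN = 4:1 ⇒ R = (4/5, 1/5)
2. G is the centroid of triangle RJK ⇒ G = (4/15, 2/5)
3. M is the centroid of triangle JGN ⇒ M = (19/45, 7/15)
2·[NGK] = 2/5, 2·[JMN] = 1/9
[NGK]:[JMN] = 2/5:1/9 = 18/5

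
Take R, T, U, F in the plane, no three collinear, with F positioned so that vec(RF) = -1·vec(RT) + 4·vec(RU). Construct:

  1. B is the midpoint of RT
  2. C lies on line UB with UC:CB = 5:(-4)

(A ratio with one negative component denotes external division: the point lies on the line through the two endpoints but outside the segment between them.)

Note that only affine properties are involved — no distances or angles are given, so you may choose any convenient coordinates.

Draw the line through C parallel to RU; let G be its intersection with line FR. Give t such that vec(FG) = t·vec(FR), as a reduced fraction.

t = 7/2

Assign R = (0, 0), T = (1, 0), U = (0, 1), F = (-1, 4) — the answer is frame-independent, so this choice is without loss of generality.
1. B is the midpoint of RT ⇒ B = (1/2, 0)
2. C lies on line UB with UC:CB = 5:(-4) ⇒ C = (5/2, -4)
through C parallel to RU: direction (0, 1); meets FR at G = (5/2, -10)
G = F + t·(R−F) with t = 7/2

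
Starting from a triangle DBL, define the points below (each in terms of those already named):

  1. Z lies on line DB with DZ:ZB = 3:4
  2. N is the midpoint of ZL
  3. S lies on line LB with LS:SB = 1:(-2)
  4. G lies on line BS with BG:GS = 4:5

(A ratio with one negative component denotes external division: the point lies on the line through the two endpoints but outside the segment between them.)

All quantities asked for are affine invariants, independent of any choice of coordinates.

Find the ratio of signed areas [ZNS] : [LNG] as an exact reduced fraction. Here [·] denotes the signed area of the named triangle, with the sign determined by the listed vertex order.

Choose coordinates D = (0, 0), B = (1, 0), L = (0, 1).
1. Z lies on line DB with DZ:ZB = 3:4 ⇒ Z = (3/7, 0)
2. N is the midpoint of ZL ⇒ N = (3/14, 1/2)
3. S lies on line LB with LS:SB = 1:(-2) ⇒ S = (-1, 2)
4. G lies on line BS with BG:GS = 4:5 ⇒ G = (1/9, 8/9)
2·[ZNS] = 2/7, 2·[LNG] = 2/63
[ZNS]:[LNG] = 2/7:2/63 = 9

[ZNS]:[LNG] = 9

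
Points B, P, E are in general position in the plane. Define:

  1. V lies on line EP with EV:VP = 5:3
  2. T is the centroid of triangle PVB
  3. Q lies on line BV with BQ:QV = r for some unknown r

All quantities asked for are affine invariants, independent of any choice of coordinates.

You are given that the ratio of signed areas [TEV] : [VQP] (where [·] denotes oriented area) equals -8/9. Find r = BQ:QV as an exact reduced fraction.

Choose coordinates B = (0, 0), P = (1, 0), E = (0, 1).
1. V lies on line EP with EV:VP = 5:3 ⇒ V = (5/8, 3/8)
2. T is the centroid of triangle PVB ⇒ T = (13/24, 1/8)
3. With BQ:QV = r, write λ = r/(r+1) so Q = B + λ·(V−B); Q is affine-linear in λ
Every point depending on Q is an affine combination of Q and λ-independent points, so each such coordinate is linear in λ; the λ² term in each signed area is a multiple of (V−B)×(V−B) = 0, so 2·[TEV] and 2·[VQP] are each linear in λ. Evaluating at λ=0 and λ=1:
  2·[TEV] = -5/24,   2·[VQP] = -3/8·λ + 3/8
So [TEV]:[VQP] = (-5/24) / (-3/8·λ + 3/8). Setting this equal to -8/9:
  -5/24 = -8/9·(-3/8·λ + 3/8)  ⇒  λ = 3/8
Then r = λ/(1−λ) = (3/8)/(5/8) = 3/5. Check: with r = 3/5, Q = (15/64, 9/64) and [TEV]:[VQP] = -8/9 as required.

r = 3/5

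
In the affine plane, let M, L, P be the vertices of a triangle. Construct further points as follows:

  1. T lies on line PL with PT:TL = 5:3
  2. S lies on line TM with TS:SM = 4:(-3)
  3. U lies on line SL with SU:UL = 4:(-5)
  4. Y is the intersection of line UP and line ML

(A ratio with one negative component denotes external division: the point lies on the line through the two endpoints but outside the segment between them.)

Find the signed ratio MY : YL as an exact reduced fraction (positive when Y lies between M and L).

Choose coordinates M = (0, 0), L = (1, 0), P = (0, 1).
1. T lies on line PL with PT:TL = 5:3 ⇒ T = (5/8, 3/8)
2. S lies on line TM with TS:SM = 4:(-3) ⇒ S = (-15/8, -9/8)
3. U lies on line SL with SU:UL = 4:(-5) ⇒ U = (-107/8, -45/8)
4. Y is the intersection of line UP and line ML ⇒ Y = (-107/53, 0)
Y = M + t·(L−M) with t = -107/53, so MY:YL = t:(1−t) = -107/53:160/53

MY:YL = -107/160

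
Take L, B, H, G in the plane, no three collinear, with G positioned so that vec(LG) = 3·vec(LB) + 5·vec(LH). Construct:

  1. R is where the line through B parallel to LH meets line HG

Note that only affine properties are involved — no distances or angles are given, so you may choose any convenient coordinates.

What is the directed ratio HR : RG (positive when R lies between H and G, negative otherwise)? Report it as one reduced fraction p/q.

Choose coordinates L = (0, 0), B = (1, 0), H = (0, 1), G = (3, 5).
1. R is where the line through B parallel to LH meets line HG ⇒ R = (1, 7/3)
R = H + t·(G−H) with t = 1/3, so HR:RG = t:(1−t) = 1/3:2/3

HR:RG = 1/2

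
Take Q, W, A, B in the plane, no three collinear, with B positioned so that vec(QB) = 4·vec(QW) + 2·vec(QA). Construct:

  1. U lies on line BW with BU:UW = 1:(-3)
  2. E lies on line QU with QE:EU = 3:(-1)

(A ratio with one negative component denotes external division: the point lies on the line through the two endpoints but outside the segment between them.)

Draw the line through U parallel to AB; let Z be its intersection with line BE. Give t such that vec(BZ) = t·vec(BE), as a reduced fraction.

Set Q = (0, 0), W = (1, 0), A = (0, 1), B = (4, 2); any affine frame gives the same invariant.
1. U lies on line BW with BU:UW = 1:(-3) ⇒ U = (11/2, 3)
2. E lies on line QU with QE:EU = 3:(-1) ⇒ E = (33/4, 9/2)
through U parallel to AB: direction (4, 1); meets BE at Z = (269/46, 71/23)
Z = B + t·(E−B) with t = 10/23

t = 10/23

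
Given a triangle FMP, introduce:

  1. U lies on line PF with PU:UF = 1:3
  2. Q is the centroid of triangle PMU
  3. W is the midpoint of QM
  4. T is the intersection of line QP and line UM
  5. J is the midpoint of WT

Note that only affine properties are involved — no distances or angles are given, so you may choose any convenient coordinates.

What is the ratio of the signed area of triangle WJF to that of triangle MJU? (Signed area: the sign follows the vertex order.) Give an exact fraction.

Set F = (0, 0), M = (1, 0), P = (0, 1); any affine frame gives the same invariant.
1. U lies on line PF with PU:UF = 1:3 ⇒ U = (0, 3/4)
2. Q is the centroid of triangle PMU ⇒ Q = (1/3, 7/12)
3. W is the midpoint of QM ⇒ W = (2/3, 7/24)
4. T is the intersection of line QP and line UM ⇒ T = (1/2, 3/8)
5. J is the midpoint of WT ⇒ J = (7/12, 1/3)
2·[WJF] = 5/96, 2·[MJU] = 1/48
[WJF]:[MJU] = 5/96:1/48 = 5/2

[WJF]:[MJU] = 5/2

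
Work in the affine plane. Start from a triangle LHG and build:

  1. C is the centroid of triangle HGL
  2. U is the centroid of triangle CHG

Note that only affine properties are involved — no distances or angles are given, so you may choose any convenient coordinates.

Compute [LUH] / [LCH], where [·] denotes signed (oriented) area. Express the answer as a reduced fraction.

[LUH]:[LCH] = 4/3

Work in coordinates with L = (0, 0), H = (1, 0), G = (0, 1).
1. C is the centroid of triangle HGL ⇒ C = (1/3, 1/3)
2. U is the centroid of triangle CHG ⇒ U = (4/9, 4/9)
2·[LUH] = -4/9, 2·[LCH] = -1/3
[LUH]:[LCH] = -4/9:-1/3 = 4/3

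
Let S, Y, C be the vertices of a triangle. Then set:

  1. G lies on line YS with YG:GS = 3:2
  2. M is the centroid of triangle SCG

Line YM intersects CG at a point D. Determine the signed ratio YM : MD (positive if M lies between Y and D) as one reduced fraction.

YM:MD = -11/2

Assign S = (0, 0), Y = (1, 0), C = (0, 1) — the answer is frame-independent, so this choice is without loss of generality.
1. G lies on line YS with YG:GS = 3:2 ⇒ G = (2/5, 0)
2. M is the centroid of triangle SCG ⇒ M = (2/15, 1/3)
line YM meets CG at D = (16/55, 3/11)
M = Y + t·(D−Y) with t = 11/9, so YM:MD = 11/9:-2/9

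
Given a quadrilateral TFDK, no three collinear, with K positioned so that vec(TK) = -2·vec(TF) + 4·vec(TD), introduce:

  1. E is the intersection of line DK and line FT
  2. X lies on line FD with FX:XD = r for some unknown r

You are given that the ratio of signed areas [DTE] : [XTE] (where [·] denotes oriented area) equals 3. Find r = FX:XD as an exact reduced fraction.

r = 1/2

Assign T = (0, 0), F = (1, 0), D = (0, 1), K = (-2, 4) — the answer is frame-independent, so this choice is without loss of generality.
1. E is the intersection of line DK and line FT ⇒ E = (2/3, 0)
2. With FX:XD = r, write λ = r/(r+1) so X = F + λ·(D−F); X is affine-linear in λ
Every point depending on X is an affine combination of X and λ-independent points, so each such coordinate is linear in λ; the λ² term in each signed area is a multiple of (D−F)×(D−F) = 0, so 2·[DTE] and 2·[XTE] are each linear in λ. Evaluating at λ=0 and λ=1:
  2·[DTE] = 2/3,   2·[XTE] = 2/3·λ
So [DTE]:[XTE] = (2/3) / (2/3·λ). Setting this equal to 3:
  2/3 = 3·(2/3·λ)  ⇒  λ = 1/3
Then r = λ/(1−λ) = (1/3)/(2/3) = 1/2. Check: with r = 1/2, X = (2/3, 1/3) and [DTE]:[XTE] = 3 as required.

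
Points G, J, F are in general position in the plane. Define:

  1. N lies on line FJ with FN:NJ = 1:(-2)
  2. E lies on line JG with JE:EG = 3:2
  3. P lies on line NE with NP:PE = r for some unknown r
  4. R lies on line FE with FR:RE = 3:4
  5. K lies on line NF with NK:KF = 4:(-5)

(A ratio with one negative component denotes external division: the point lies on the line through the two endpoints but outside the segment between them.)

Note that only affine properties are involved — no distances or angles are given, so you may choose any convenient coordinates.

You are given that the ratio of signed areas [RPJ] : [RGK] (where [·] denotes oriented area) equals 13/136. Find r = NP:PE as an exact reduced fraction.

Choose coordinates G = (0, 0), J = (1, 0), F = (0, 1).
1. N lies on line FJ with FN:NJ = 1:(-2) ⇒ N = (-1, 2)
2. E lies on line JG with JE:EG = 3:2 ⇒ E = (2/5, 0)
3. With NP:PE = r, write λ = r/(r+1) so P = N + λ·(E−N); P is affine-linear in λ
4. R lies on line FE with FR:RE = 3:4 ⇒ R = (6/35, 4/7)
5. K lies on line NF with NK:KF = 4:(-5) ⇒ K = (-5, 6)
Every point depending on P is an affine combination of P and λ-independent points, so each such coordinate is linear in λ; the λ² term in each signed area is a multiple of (E−N)×(E−N) = 0, so 2·[RPJ] and 2·[RGK] are each linear in λ. Evaluating at λ=0 and λ=1:
  2·[RPJ] = 6/7·λ − 18/35,   2·[RGK] = -136/35
So [RPJ]:[RGK] = (6/7·λ − 18/35) / (-136/35). Setting this equal to 13/136:
  6/7·λ − 18/35 = 13/136·(-136/35)  ⇒  λ = 1/6
Then r = λ/(1−λ) = (1/6)/(5/6) = 1/5. Check: with r = 1/5, P = (-23/30, 5/3) and [RPJ]:[RGK] = 13/136 as required.

r = 1/5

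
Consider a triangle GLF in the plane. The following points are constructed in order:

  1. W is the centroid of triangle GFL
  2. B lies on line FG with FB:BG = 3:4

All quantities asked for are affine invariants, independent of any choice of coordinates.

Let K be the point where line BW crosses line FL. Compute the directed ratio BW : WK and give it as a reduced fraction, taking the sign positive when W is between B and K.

BW:WK = 2/7

Choose coordinates G = (0, 0), L = (1, 0), F = (0, 1).
1. W is the centroid of triangle GFL ⇒ W = (1/3, 1/3)
2. B lies on line FG with FB:BG = 3:4 ⇒ B = (0, 4/7)
line BW meets FL at K = (3/2, -1/2)
W = B + t·(K−B) with t = 2/9, so BW:WK = 2/9:7/9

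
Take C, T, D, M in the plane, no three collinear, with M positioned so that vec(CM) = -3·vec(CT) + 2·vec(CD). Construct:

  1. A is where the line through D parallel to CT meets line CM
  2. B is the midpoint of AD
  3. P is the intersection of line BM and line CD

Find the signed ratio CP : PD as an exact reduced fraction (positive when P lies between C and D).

CP:PD = 2

Assign C = (0, 0), T = (1, 0), D = (0, 1), M = (-3, 2) — the answer is frame-independent, so this choice is without loss of generality.
1. A is where the line through D parallel to CT meets line CM ⇒ A = (-3/2, 1)
2. B is the midpoint of AD ⇒ B = (-3/4, 1)
3. P is the intersection of line BM and line CD ⇒ P = (0, 2/3)
P = C + t·(D−C) with t = 2/3, so CP:PD = t:(1−t) = 2/3:1/3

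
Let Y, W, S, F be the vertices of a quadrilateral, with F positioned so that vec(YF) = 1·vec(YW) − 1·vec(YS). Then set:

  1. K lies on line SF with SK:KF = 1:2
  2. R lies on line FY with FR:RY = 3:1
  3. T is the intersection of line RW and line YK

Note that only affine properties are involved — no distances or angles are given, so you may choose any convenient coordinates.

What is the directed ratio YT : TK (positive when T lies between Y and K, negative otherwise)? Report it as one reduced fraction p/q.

Set Y = (0, 0), W = (1, 0), S = (0, 1), F = (1, -1); any affine frame gives the same invariant.
1. K lies on line SF with SK:KF = 1:2 ⇒ K = (1/3, 1/3)
2. R lies on line FY with FR:RY = 3:1 ⇒ R = (1/4, -1/4)
3. T is the intersection of line RW and line YK ⇒ T = (-1/2, -1/2)
T = Y + t·(K−Y) with t = -3/2, so YT:TK = t:(1−t) = -3/2:5/2

YT:TK = -3/5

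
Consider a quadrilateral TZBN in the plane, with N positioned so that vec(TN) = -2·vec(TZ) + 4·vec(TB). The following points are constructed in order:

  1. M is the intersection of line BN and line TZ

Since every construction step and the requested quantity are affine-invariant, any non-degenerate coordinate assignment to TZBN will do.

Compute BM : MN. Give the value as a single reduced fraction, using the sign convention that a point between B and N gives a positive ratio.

Assign T = (0, 0), Z = (1, 0), B = (0, 1), N = (-2, 4) — the answer is frame-independent, so this choice is without loss of generality.
1. M is the intersection of line BN and line TZ ⇒ M = (2/3, 0)
M = B + t·(N−B) with t = -1/3, so BM:MN = t:(1−t) = -1/3:4/3

BM:MN = -1/4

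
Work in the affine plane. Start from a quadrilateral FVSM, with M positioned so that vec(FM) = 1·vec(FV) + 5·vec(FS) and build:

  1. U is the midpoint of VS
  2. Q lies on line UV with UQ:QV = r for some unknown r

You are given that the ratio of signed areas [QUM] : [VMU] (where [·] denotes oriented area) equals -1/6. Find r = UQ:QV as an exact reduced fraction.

Set F = (0, 0), V = (1, 0), S = (0, 1), M = (1, 5); any affine frame gives the same invariant.
1. U is the midpoint of VS ⇒ U = (1/2, 1/2)
2. With UQ:QV = r, write λ = r/(r+1) so Q = U + λ·(V−U); Q is affine-linear in λ
Every point depending on Q is an affine combination of Q and λ-independent points, so each such coordinate is linear in λ; the λ² term in each signed area is a multiple of (V−U)×(V−U) = 0, so 2·[QUM] and 2·[VMU] are each linear in λ. Evaluating at λ=0 and λ=1:
  2·[QUM] = -5/2·λ,   2·[VMU] = 5/2
So [QUM]:[VMU] = (-5/2·λ) / (5/2). Setting this equal to -1/6:
  -5/2·λ = -1/6·(5/2)  ⇒  λ = 1/6
Then r = λ/(1−λ) = (1/6)/(5/6) = 1/5. Check: with r = 1/5, Q = (7/12, 5/12) and [QUM]:[VMU] = -1/6 as required.

r = 1/5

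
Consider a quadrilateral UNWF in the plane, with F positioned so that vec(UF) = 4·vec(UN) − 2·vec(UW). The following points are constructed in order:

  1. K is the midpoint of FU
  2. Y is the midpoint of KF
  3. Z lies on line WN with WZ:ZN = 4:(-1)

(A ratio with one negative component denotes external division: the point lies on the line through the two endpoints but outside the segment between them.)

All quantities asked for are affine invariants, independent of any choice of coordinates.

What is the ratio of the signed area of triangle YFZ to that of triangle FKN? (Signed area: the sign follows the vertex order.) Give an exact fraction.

Assign U = (0, 0), N = (1, 0), W = (0, 1), F = (4, -2) — the answer is frame-independent, so this choice is without loss of generality.
1. K is the midpoint of FU ⇒ K = (2, -1)
2. Y is the midpoint of KF ⇒ Y = (3, -3/2)
3. Z lies on line WN with WZ:ZN = 4:(-1) ⇒ Z = (4/3, -1/3)
2·[YFZ] = 1/3, 2·[FKN] = -1
[YFZ]:[FKN] = 1/3:-1 = -1/3

[YFZ]:[FKN] = -1/3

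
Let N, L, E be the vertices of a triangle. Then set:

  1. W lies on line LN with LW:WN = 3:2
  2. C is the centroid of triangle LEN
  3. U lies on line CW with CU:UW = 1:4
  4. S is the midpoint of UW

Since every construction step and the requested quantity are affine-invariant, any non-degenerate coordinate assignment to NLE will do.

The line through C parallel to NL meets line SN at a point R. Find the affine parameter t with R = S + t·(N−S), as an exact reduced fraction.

t = -3/2

Work in coordinates with N = (0, 0), L = (1, 0), E = (0, 1).
1. W lies on line LN with LW:WN = 3:2 ⇒ W = (2/5, 0)
2. C is the centroid of triangle LEN ⇒ C = (1/3, 1/3)
3. U lies on line CW with CU:UW = 1:4 ⇒ U = (26/75, 4/15)
4. S is the midpoint of UW ⇒ S = (28/75, 2/15)
through C parallel to NL: direction (1, 0); meets SN at R = (14/15, 1/3)
R = S + t·(N−S) with t = -3/2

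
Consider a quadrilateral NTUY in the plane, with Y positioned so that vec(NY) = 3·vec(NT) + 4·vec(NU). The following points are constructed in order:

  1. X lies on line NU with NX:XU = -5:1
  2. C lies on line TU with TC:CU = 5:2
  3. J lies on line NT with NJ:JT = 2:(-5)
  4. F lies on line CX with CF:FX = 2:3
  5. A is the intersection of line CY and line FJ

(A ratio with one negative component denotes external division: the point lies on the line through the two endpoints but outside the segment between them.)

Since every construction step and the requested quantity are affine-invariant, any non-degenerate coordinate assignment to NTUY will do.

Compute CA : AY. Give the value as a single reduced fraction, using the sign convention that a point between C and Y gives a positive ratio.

Choose coordinates N = (0, 0), T = (1, 0), U = (0, 1), Y = (3, 4).
1. X lies on line NU with NX:XU = -5:1 ⇒ X = (0, 5/4)
2. C lies on line TU with TC:CU = 5:2 ⇒ C = (2/7, 5/7)
3. J lies on line NT with NJ:JT = 2:(-5) ⇒ J = (-2/3, 0)
4. F lies on line CX with CF:FX = 2:3 ⇒ F = (6/35, 13/14)
5. A is the intersection of line CY and line FJ ⇒ A = (1238/343, 1625/343)
A = C + t·(Y−C) with t = 60/49, so CA:AY = t:(1−t) = 60/49:-11/49

CA:AY = -60/11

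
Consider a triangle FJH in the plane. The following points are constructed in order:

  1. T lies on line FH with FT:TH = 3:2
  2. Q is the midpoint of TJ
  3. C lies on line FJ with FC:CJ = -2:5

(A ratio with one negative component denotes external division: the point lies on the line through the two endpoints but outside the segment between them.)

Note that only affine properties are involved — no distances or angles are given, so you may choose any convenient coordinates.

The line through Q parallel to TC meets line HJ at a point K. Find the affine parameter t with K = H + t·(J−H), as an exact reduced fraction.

t = 23/38

Set F = (0, 0), J = (1, 0), H = (0, 1); any affine frame gives the same invariant.
1. T lies on line FH with FT:TH = 3:2 ⇒ T = (0, 3/5)
2. Q is the midpoint of TJ ⇒ Q = (1/2, 3/10)
3. C lies on line FJ with FC:CJ = -2:5 ⇒ C = (-2/3, 0)
through Q parallel to TC: direction (-2/3, -3/5); meets HJ at K = (23/38, 15/38)
K = H + t·(J−H) with t = 23/38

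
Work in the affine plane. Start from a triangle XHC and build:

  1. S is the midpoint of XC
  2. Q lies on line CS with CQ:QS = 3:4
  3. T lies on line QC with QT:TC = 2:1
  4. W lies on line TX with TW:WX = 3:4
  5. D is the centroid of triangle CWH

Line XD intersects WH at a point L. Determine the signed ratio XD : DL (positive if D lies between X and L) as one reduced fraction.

Work in coordinates with X = (0, 0), H = (1, 0), C = (0, 1).
1. S is the midpoint of XC ⇒ S = (0, 1/2)
2. Q lies on line CS with CQ:QS = 3:4 ⇒ Q = (0, 11/14)
3. T lies on line QC with QT:TC = 2:1 ⇒ T = (0, 13/14)
4. W lies on line TX with TW:WX = 3:4 ⇒ W = (0, 26/49)
5. D is the centroid of triangle CWH ⇒ D = (1/3, 25/49)
line XD meets WH at L = (26/101, 1950/4949)
D = X + t·(L−X) with t = 101/78, so XD:DL = 101/78:-23/78

XD:DL = -101/23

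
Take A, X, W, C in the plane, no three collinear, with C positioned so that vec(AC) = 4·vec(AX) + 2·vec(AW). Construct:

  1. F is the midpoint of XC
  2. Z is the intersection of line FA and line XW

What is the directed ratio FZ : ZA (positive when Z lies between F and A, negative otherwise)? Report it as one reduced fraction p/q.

Set A = (0, 0), X = (1, 0), W = (0, 1), C = (4, 2); any affine frame gives the same invariant.
1. F is the midpoint of XC ⇒ F = (5/2, 1)
2. Z is the intersection of line FA and line XW ⇒ Z = (5/7, 2/7)
Z = F + t·(A−F) with t = 5/7, so FZ:ZA = t:(1−t) = 5/7:2/7

FZ:ZA = 5/2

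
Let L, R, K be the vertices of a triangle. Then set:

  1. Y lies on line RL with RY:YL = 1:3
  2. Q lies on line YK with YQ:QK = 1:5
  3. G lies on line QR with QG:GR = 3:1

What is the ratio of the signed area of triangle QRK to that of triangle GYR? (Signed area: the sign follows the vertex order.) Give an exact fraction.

Set L = (0, 0), R = (1, 0), K = (0, 1); any affine frame gives the same invariant.
1. Y lies on line RL with RY:YL = 1:3 ⇒ Y = (3/4, 0)
2. Q lies on line YK with YQ:QK = 1:5 ⇒ Q = (5/8, 1/6)
3. G lies on line QR with QG:GR = 3:1 ⇒ G = (29/32, 1/24)
2·[QRK] = 5/24, 2·[GYR] = 1/96
[QRK]:[GYR] = 5/24:1/96 = 20

[QRK]:[GYR] = 20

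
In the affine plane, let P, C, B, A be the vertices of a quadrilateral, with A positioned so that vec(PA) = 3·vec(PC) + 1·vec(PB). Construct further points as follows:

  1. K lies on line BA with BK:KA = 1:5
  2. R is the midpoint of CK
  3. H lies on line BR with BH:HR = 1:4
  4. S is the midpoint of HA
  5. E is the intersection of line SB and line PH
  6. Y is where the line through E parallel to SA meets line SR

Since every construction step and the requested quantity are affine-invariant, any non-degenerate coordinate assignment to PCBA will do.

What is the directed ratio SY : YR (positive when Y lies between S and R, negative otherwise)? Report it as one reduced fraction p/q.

Assign P = (0, 0), C = (1, 0), B = (0, 1), A = (3, 1) — the answer is frame-independent, so this choice is without loss of generality.
1. K lies on line BA with BK:KA = 1:5 ⇒ K = (1/2, 1)
2. R is the midpoint of CK ⇒ R = (3/4, 1/2)
3. H lies on line BR with BH:HR = 1:4 ⇒ H = (3/20, 9/10)
4. S is the midpoint of HA ⇒ S = (63/40, 19/20)
5. E is the intersection of line SB and line PH ⇒ E = (63/380, 189/190)
6. Y is where the line through E parallel to SA meets line SR ⇒ Y = (5349/3040, 1597/1520)
Y = S + t·(R−S) with t = -17/76, so SY:YR = t:(1−t) = -17/76:93/76

SY:YR = -17/93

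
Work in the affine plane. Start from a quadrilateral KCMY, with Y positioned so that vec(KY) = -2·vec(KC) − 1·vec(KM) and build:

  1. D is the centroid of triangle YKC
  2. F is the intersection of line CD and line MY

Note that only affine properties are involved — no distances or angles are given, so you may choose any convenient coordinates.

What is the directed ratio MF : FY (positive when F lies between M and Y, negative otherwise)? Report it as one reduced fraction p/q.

Work in coordinates with K = (0, 0), C = (1, 0), M = (0, 1), Y = (-2, -1).
1. D is the centroid of triangle YKC ⇒ D = (-1/3, -1/3)
2. F is the intersection of line CD and line MY ⇒ F = (-5/3, -2/3)
F = M + t·(Y−M) with t = 5/6, so MF:FY = t:(1−t) = 5/6:1/6

MF:FY = 5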